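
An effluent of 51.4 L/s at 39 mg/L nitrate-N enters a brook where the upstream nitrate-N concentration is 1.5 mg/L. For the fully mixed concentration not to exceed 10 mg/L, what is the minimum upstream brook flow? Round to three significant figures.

Set C_mix = 10: (Q·1.500 + 51.40·39.00) / (Q + 51.40) = 10
→ Q = 51.40·(39.00 − 10)/(10 − 1.500) = 175.4 L/s.

175 L/s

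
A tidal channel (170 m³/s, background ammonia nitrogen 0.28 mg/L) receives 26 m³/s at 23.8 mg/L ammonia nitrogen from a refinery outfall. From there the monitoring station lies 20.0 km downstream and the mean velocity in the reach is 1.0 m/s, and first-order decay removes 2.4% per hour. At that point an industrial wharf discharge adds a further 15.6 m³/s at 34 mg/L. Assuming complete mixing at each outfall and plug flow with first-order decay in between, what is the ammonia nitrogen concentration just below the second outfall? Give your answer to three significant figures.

5.26 mg/L

Flow-weighted average: C = (170.0·0.2800 + 26.00·23.80) / 196.0 = 666.4/196.0 = 3.400 mg/L; combined flow 196.0 m³/s.
Travel time t = 20.0·1000 / 1.0 = 20000 s = 5.556 h.
2.4%/h lost → k = −ln(1 − 0.024) = 0.02429 h⁻¹.
First-order decay: C = 3.400·exp(−k·t) = 3.400·0.8738 = 2.971 mg/L.
Second outfall: C = (196.0·2.971 + 15.60·34.00)/211.6 = 5.258 mg/L.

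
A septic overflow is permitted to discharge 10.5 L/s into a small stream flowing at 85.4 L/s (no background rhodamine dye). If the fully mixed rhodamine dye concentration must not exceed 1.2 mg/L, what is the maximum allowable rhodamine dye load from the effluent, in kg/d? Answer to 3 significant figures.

9.94 kg/d

Mass balance at the limit: 85.40·0 + 10.50·Cₑ = 95.90·1.2 → Cₑ = 10.96 mg/L.
10.50 L/s = 0.01050 m³/s. Load = 0.01050 m³/s × 10.96 g/m³ × 86 400 s/d = 9.943 kg/d.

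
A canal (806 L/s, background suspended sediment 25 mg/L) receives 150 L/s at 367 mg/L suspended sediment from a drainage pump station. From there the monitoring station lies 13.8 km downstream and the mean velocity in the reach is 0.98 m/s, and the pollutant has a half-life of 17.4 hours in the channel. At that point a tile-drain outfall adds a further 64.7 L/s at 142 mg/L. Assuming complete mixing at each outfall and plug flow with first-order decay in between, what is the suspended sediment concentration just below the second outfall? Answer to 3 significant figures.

72.0 mg/L

Flow-weighted average: C = (806.0·25.00 + 150.0·367.0) / 956.0 = 75200/956.0 = 78.66 mg/L; combined flow 956.0 L/s.
Travel time t = 13.8·1000 / 0.98 = 14080 s = 3.912 h.
Half-life 17.4 h → k = ln 2 / 17.4 = 0.03984 h⁻¹ = 0.9561 d⁻¹.
Decay over the reach: 78.66·exp(−kt) = 78.66·0.8557 = 67.31 mg/L.
At the second outfall, C = (956.0·67.31 + 64.70·142.0) / (956.0 + 64.70) = 72.05 mg/L.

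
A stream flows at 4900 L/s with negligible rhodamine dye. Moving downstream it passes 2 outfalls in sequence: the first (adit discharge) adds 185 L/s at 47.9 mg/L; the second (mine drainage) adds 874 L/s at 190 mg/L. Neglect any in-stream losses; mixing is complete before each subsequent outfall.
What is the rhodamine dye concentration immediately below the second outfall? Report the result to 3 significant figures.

29.4 mg/L

Outfall 1: combined Q = 5085 L/s; C = (4900·0 + 185.0·47.90)/5085 = 1.743 mg/L.
Outfall 2: combined Q = 5959 L/s; C = (5085·1.743 + 874.0·190.0)/5959 = 29.35 mg/L.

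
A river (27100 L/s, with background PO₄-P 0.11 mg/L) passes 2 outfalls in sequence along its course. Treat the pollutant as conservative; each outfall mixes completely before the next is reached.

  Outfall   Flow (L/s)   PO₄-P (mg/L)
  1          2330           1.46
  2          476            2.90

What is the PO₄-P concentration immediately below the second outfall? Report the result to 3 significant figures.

Outfall 1: combined Q = 29430 L/s; C = (27100·0.1100 + 2330·1.460)/29430 = 0.2169 mg/L.
Outfall 2: combined Q = 29910 L/s; C = (29430·0.2169 + 476.0·2.900)/29910 = 0.2596 mg/L.

0.260 mg/L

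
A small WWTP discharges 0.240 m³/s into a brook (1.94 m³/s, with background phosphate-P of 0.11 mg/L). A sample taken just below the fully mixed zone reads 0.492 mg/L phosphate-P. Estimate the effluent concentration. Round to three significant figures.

3.58 mg/L

Mass balance: 1.940·0.1100 + 0.2400·Cₑ = 2.180·0.4920
→ Cₑ = (2.180·0.4920 − 1.940·0.1100) / 0.2400 = 3.580 mg/L.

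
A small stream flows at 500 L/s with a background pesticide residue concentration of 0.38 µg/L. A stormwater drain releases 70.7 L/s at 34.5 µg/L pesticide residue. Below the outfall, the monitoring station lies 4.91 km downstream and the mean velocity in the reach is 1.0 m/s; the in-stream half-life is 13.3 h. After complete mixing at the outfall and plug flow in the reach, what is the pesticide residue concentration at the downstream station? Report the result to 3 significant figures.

4.29 µg/L

After mixing, C = (500.0·0.3800 + 70.70·34.50) / 570.7 = 2629/570.7 = 4.607 µg/L.
Travel time t = 4.91·1000 / 1.0 = 4910 s = 1.364 h.
Half-life 13.3 h → k = ln 2 / 13.3 = 0.05212 h⁻¹ = 1.251 d⁻¹.
First-order decay: C = 4.607·exp(−k·t) = 4.607·0.9314 = 4.291 µg/L.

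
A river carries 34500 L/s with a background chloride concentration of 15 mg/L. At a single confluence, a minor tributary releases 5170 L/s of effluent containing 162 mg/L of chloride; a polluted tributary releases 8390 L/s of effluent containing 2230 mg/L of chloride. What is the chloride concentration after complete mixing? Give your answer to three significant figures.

Mass balance: C = (34500·15.00 + 5170·162.0 + 8390·2230) / 48060 = 20060000/48060 = 417.5 mg/L.

417 mg/L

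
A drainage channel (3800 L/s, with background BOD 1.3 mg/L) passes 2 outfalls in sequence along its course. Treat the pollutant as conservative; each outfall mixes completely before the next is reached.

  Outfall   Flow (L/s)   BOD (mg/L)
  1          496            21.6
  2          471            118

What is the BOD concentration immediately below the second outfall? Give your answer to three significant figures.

Outfall 1: combined Q = 4296 L/s; C = (3800·1.300 + 496.0·21.60)/4296 = 3.644 mg/L.
Outfall 2: combined Q = 4767 L/s; C = (4296·3.644 + 471.0·118.0)/4767 = 14.94 mg/L.

14.9 mg/L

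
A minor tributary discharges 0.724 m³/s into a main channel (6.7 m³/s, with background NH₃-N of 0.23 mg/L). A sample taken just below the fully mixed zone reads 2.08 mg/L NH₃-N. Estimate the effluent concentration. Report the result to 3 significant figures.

19.2 mg/L

Mass balance: 6.700·0.2300 + 0.7240·Cₑ = 7.424·2.080
→ Cₑ = (7.424·2.080 − 6.700·0.2300) / 0.7240 = 19.20 mg/L.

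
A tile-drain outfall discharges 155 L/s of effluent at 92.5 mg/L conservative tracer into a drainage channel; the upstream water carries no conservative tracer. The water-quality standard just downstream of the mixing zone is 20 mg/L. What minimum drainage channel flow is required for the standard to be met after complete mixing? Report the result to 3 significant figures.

Set C_mix = 20: (Q·0 + 155.0·92.50) / (Q + 155.0) = 20
→ Q = 155.0·(92.50 − 20)/(20 − 0) = 561.9 L/s.

562 L/s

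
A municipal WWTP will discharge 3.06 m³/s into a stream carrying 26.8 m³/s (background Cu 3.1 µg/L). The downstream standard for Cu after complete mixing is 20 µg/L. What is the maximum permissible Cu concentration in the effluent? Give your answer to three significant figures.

At the limit, (Qr·Cr + Qe·Cₑ)/(Qr + Qe) = 20:
Cₑ = (29.86·20 − 26.80·3.100) / 3.060 = 168.0 µg/L.

168 µg/L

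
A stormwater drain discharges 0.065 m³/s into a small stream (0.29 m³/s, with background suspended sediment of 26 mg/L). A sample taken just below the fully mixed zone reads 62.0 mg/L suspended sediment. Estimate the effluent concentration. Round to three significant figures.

Mass balance: 0.2900·26.00 + 0.06500·Cₑ = 0.3550·62.00
→ Cₑ = (0.3550·62.00 − 0.2900·26.00) / 0.06500 = 222.6 mg/L.

223 mg/L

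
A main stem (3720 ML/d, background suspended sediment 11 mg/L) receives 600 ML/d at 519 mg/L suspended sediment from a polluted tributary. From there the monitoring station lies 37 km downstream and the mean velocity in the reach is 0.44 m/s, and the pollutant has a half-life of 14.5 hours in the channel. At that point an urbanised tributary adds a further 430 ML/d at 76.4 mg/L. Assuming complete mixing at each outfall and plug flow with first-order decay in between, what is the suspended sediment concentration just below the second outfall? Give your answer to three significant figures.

Conservation of mass: C = (3720·11.00 + 600.0·519.0) / 4320 = 352300/4320 = 81.56 mg/L; combined flow 4320 ML/d.
Travel time t = 37·1000 / 0.44 = 84090 s = 23.36 h.
Half-life 14.5 h → k = ln 2 / 14.5 = 0.04780 h⁻¹ = 1.147 d⁻¹.
Applying C = C₀e^(−kt): 81.56 × 0.3274 = 26.70 mg/L.
Second outfall: C = (4320·26.70 + 430.0·76.40)/4750 = 31.20 mg/L.

31.2 mg/L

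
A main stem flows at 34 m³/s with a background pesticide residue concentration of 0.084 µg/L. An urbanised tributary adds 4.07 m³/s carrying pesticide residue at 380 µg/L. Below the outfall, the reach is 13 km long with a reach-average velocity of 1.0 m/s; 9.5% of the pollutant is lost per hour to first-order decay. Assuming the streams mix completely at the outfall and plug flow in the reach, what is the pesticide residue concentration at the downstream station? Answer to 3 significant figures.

Flow-weighted average: C = (34.00·0.08400 + 4.070·380.0) / 38.07 = 1549/38.07 = 40.70 µg/L.
Travel time t = 13·1000 / 1.0 = 13000 s = 3.611 h.
9.5%/h lost → k = −ln(1 − 0.095) = 0.09982 h⁻¹.
After decay, C = 40.70 × e^(−kt) = 40.70 × 0.6974 = 28.38 µg/L.

28.4 µg/L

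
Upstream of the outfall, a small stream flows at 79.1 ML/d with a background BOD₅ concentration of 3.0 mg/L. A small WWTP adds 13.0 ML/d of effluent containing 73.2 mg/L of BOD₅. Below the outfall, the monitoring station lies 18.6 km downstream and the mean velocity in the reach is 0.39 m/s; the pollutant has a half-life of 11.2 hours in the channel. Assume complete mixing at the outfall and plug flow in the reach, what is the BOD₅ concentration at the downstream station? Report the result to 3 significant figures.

Mixed concentration C = ΣQC/ΣQ = (79.10·3.000 + 13.00·73.20) / 92.10 = 1189/92.10 = 12.91 mg/L.
Travel time t = 18.6·1000 / 0.39 = 47690 s = 13.25 h.
Half-life 11.2 h → k = ln 2 / 11.2 = 0.06189 h⁻¹ = 1.485 d⁻¹.
First-order decay: C = 12.91·exp(−k·t) = 12.91·0.4405 = 5.686 mg/L.

5.69 mg/L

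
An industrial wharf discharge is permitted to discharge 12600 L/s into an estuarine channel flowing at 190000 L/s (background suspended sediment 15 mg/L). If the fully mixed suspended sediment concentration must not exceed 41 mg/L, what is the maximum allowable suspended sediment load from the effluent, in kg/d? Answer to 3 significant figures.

Mass balance at the limit: 190000·15.00 + 12600·Cₑ = 202600·41 → Cₑ = 433.1 mg/L.
12600 L/s = 12.60 m³/s. Load = 12.60 m³/s × 433.1 g/m³ × 86 400 s/d = 471500 kg/d.

471000 kg/d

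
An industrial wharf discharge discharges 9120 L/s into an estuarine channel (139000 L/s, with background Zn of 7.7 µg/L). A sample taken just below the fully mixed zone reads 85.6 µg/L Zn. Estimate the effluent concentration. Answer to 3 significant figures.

1270 µg/L

Mass balance: 139000·7.700 + 9120·Cₑ = 148100·85.60
→ Cₑ = (148100·85.60 − 139000·7.700) / 9120 = 1273 µg/L.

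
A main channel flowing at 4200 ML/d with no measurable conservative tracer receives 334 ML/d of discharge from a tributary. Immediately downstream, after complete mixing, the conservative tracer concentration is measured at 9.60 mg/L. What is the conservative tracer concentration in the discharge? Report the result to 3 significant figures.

Mass balance: 4200·0 + 334.0·Cₑ = 4534·9.600
→ Cₑ = (4534·9.600 − 4200·0) / 334.0 = 130.3 mg/L.

130 mg/L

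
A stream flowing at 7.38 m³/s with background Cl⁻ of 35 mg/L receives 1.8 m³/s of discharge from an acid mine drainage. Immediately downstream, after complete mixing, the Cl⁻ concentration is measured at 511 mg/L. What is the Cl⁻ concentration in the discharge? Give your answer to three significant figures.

2460 mg/L

Mass balance: 7.380·35.00 + 1.800·Cₑ = 9.180·511.0
→ Cₑ = (9.180·511.0 − 7.380·35.00) / 1.800 = 2463 mg/L.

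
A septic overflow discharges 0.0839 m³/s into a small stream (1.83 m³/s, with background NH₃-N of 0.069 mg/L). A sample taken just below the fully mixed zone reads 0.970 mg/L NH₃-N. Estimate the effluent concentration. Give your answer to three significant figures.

Mass balance: 1.830·0.06900 + 0.08390·Cₑ = 1.914·0.9700
→ Cₑ = (1.914·0.9700 − 1.830·0.06900) / 0.08390 = 20.62 mg/L.

20.6 mg/L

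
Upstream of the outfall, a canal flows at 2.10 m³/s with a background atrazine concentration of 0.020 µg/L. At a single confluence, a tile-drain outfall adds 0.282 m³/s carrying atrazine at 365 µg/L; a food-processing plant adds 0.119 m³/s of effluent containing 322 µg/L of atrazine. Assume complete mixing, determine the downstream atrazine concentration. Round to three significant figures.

Flow-weighted average: C = (2.100·0.02000 + 0.2820·365.0 + 0.1190·322.0) / 2.501 = 141.3/2.501 = 56.49 µg/L.

56.5 µg/L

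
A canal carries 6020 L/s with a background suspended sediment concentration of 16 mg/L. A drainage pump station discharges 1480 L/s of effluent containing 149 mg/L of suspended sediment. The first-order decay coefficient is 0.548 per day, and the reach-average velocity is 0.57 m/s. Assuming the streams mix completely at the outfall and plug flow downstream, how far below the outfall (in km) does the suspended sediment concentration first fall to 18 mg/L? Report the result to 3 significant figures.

Conservation of mass: C = (6020·16.00 + 1480·149.0) / 7500 = 316800/7500 = 42.25 mg/L.
Set 42.25·exp(−k·t) = 18 → t = ln(42.25/18)/k = 134500 s = 37.36 h.
Distance = v·t = 0.57·134500 = 76670 m = 76.67 km.

76.7 km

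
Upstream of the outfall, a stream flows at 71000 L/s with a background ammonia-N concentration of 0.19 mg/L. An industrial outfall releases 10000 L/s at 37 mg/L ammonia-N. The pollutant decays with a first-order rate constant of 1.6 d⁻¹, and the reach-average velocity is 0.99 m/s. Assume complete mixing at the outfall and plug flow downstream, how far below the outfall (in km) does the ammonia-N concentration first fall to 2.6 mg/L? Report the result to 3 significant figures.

32.0 km

Conservation of mass: C = (71000·0.1900 + 10000·37.00) / 81000 = 383500/81000 = 4.734 mg/L.
Set 4.734·exp(−k·t) = 2.6 → t = ln(4.734/2.6)/k = 32370 s = 8.990 h.
Distance = v·t = 0.99·32370 = 32040 m = 32.04 km.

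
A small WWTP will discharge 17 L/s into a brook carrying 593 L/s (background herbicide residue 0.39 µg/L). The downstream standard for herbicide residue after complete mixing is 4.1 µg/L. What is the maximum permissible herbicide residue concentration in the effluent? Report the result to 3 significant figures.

134 µg/L

At the limit, (Qr·Cr + Qe·Cₑ)/(Qr + Qe) = 4.1:
Cₑ = (610.0·4.1 − 593.0·0.3900) / 17.00 = 133.5 µg/L.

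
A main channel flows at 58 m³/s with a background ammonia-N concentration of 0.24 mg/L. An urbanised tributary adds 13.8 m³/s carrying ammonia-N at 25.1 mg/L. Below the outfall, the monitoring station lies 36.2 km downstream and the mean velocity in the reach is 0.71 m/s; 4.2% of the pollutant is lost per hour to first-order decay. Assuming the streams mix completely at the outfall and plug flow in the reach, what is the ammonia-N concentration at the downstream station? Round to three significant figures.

Flow-weighted average: C = (58.00·0.2400 + 13.80·25.10) / 71.80 = 360.3/71.80 = 5.018 mg/L.
Travel time t = 36.2·1000 / 0.71 = 50990 s = 14.16 h.
4.2%/h lost → k = −ln(1 − 0.042) = 0.04291 h⁻¹.
Decay over the reach: 5.018·exp(−kt) = 5.018·0.5446 = 2.733 mg/L.

2.73 mg/L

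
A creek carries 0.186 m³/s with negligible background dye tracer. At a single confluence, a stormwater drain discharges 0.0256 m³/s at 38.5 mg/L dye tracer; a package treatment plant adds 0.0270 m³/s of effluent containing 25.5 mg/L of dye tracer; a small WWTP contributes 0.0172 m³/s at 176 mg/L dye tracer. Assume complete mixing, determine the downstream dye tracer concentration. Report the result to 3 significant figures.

Conservation of mass: C = (0.1860·0 + 0.02560·38.50 + 0.02700·25.50 + 0.01720·176.0) / 0.2558 = 4.701/0.2558 = 18.38 mg/L.

18.4 mg/L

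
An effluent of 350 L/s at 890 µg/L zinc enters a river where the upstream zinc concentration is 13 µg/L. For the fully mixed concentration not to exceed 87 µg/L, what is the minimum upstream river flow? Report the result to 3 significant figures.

3800 L/s

Set C_mix = 87: (Q·13.00 + 350.0·890.0) / (Q + 350.0) = 87
→ Q = 350.0·(890.0 − 87)/(87 − 13.00) = 3798 L/s.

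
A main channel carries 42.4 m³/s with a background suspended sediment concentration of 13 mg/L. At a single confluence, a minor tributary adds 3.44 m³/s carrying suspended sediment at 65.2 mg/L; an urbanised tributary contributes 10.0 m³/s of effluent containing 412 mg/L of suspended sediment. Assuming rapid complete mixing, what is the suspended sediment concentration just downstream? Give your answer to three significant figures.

Flow-weighted average: C = (42.40·13.00 + 3.440·65.20 + 10.00·412.0) / 55.84 = 4895/55.84 = 87.67 mg/L.

87.7 mg/L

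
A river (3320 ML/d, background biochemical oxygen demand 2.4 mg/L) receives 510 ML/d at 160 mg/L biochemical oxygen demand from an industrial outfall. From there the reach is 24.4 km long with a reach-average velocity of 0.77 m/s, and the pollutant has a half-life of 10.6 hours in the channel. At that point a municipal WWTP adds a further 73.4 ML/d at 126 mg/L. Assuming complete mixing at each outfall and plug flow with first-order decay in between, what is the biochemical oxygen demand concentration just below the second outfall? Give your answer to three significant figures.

Mixed concentration C = ΣQC/ΣQ = (3320·2.400 + 510.0·160.0) / 3830 = 89570/3830 = 23.39 mg/L; combined flow 3830 ML/d.
Travel time t = 24.4·1000 / 0.77 = 31690 s = 8.802 h.
Half-life 10.6 h → k = ln 2 / 10.6 = 0.06539 h⁻¹ = 1.569 d⁻¹.
After decay, C = 23.39 × e^(−kt) = 23.39 × 0.5624 = 13.15 mg/L.
At the second outfall, C = (3830·13.15 + 73.40·126.0) / (3830 + 73.40) = 15.27 mg/L.

15.3 mg/L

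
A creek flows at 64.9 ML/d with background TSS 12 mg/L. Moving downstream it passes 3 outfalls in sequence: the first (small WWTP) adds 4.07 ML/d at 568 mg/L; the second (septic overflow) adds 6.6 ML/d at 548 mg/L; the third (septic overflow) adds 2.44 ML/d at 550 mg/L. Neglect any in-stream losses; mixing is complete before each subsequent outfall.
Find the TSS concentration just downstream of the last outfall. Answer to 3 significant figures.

After outfall 1: Q = 64.90 + 4.070 = 68.97 ML/d; C = (64.90·12.00 + 4.070·568.0)/68.97 = 44.81 mg/L.
After outfall 2: Q = 68.97 + 6.600 = 75.57 ML/d; C = (68.97·44.81 + 6.600·548.0)/75.57 = 88.76 mg/L.
After outfall 3: Q = 75.57 + 2.440 = 78.01 ML/d; C = (75.57·88.76 + 2.440·550.0)/78.01 = 103.2 mg/L.

103 mg/L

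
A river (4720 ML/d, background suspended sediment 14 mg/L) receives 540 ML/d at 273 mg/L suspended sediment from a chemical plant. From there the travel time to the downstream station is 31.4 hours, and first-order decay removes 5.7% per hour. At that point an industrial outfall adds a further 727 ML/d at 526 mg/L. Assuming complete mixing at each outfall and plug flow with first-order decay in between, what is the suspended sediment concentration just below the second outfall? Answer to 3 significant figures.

Mixed concentration C = ΣQC/ΣQ = (4720·14.00 + 540.0·273.0) / 5260 = 213500/5260 = 40.59 mg/L; combined flow 5260 ML/d.
5.7%/h lost → k = −ln(1 − 0.057) = 0.05869 h⁻¹.
First-order decay: C = 40.59·exp(−k·t) = 40.59·0.1584 = 6.428 mg/L.
At the second outfall, C = (5260·6.428 + 727.0·526.0) / (5260 + 727.0) = 69.52 mg/L.

69.5 mg/L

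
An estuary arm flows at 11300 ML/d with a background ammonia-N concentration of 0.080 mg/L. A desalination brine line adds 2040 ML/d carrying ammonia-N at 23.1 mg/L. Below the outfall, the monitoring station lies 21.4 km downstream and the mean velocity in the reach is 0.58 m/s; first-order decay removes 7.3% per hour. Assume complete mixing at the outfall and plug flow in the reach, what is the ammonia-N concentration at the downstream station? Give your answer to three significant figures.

1.66 mg/L

Mass balance: C = (11300·0.08000 + 2040·23.10) / 13340 = 48030/13340 = 3.600 mg/L.
Travel time t = 21.4·1000 / 0.58 = 36900 s = 10.25 h.
7.3%/h lost → k = −ln(1 − 0.073) = 0.07580 h⁻¹.
Applying C = C₀e^(−kt): 3.600 × 0.4598 = 1.656 mg/L.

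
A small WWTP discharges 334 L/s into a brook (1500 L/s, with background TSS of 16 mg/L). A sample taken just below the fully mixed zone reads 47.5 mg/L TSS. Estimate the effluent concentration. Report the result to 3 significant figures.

189 mg/L

Mass balance: 1500·16.00 + 334.0·Cₑ = 1834·47.50
→ Cₑ = (1834·47.50 − 1500·16.00) / 334.0 = 189.0 mg/L.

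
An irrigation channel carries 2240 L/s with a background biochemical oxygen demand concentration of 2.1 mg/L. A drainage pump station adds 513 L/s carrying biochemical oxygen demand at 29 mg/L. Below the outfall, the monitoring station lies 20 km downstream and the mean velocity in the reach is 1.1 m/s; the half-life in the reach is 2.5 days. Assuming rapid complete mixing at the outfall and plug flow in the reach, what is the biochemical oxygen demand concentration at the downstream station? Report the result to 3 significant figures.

Conservation of mass: C = (2240·2.100 + 513.0·29.00) / 2753 = 19580/2753 = 7.113 mg/L.
Travel time t = 20·1000 / 1.1 = 18180 s = 5.051 h.
Half-life 2.5 d → k = ln 2 / 2.5 = 0.2773 d⁻¹.
After decay, C = 7.113 × e^(−kt) = 7.113 × 0.9433 = 6.709 mg/L.

6.71 mg/L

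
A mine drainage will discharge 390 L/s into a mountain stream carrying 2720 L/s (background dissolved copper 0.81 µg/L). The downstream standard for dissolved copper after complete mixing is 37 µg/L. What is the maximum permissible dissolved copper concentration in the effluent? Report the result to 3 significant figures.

289 µg/L

At the limit, (Qr·Cr + Qe·Cₑ)/(Qr + Qe) = 37:
Cₑ = (3110·37 − 2720·0.8100) / 390.0 = 289.4 µg/L.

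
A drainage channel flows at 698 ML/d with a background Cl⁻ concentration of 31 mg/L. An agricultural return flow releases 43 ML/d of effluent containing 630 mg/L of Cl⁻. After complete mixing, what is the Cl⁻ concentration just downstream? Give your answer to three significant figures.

Conservation of mass: C = (698.0·31.00 + 43.00·630.0) / 741.0 = 48730/741.0 = 65.76 mg/L.

65.8 mg/L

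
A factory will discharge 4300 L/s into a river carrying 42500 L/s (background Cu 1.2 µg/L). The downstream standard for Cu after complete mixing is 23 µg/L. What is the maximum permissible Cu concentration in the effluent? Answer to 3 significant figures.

238 µg/L

At the limit, (Qr·Cr + Qe·Cₑ)/(Qr + Qe) = 23:
Cₑ = (46800·23 − 42500·1.200) / 4300 = 238.5 µg/L.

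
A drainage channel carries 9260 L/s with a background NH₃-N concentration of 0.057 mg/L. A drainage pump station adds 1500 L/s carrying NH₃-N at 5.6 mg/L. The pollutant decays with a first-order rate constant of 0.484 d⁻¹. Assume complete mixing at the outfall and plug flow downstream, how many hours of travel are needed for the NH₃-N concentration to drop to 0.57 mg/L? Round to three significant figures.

Flow-weighted average: C = (9260·0.05700 + 1500·5.600) / 10760 = 8928/10760 = 0.8297 mg/L.
0.8297·exp(−k·t) = 0.57 → t = ln(0.8297/0.57)/k = 67020 s = 18.62 h.

18.6 h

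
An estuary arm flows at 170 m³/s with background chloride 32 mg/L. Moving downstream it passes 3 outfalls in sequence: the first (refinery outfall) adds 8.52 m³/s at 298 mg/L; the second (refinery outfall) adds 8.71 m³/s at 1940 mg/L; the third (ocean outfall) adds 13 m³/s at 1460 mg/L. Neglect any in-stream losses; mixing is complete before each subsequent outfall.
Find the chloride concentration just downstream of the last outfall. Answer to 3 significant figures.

Outfall 1: combined Q = 178.5 m³/s; C = (170.0·32.00 + 8.520·298.0)/178.5 = 44.70 mg/L.
Outfall 2: combined Q = 187.2 m³/s; C = (178.5·44.70 + 8.710·1940)/187.2 = 132.9 mg/L.
Outfall 3: combined Q = 200.2 m³/s; C = (187.2·132.9 + 13.00·1460)/200.2 = 219.0 mg/L.

219 mg/L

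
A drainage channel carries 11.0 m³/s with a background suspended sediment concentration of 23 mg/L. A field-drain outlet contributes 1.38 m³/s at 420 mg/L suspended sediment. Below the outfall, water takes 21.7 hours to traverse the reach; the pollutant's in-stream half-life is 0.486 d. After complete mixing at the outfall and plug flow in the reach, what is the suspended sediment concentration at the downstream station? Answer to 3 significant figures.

18.5 mg/L

Mixed concentration C = ΣQC/ΣQ = (11.00·23.00 + 1.380·420.0) / 12.38 = 832.6/12.38 = 67.25 mg/L.
Half-life 0.486 d → k = ln 2 / 0.486 = 1.426 d⁻¹.
Decay over the reach: 67.25·exp(−kt) = 67.25·0.2754 = 18.52 mg/L.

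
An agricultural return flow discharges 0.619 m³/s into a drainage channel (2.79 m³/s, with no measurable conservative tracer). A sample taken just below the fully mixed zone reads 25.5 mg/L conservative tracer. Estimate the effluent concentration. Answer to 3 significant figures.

Mass balance: 2.790·0 + 0.6190·Cₑ = 3.409·25.50
→ Cₑ = (3.409·25.50 − 2.790·0) / 0.6190 = 140.4 mg/L.

140 mg/L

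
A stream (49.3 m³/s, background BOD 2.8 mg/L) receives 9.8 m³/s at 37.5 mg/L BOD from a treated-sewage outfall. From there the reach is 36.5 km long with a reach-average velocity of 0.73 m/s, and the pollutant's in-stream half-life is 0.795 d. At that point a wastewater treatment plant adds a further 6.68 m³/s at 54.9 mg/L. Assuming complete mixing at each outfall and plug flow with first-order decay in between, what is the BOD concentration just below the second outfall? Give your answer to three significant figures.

Mixed concentration C = ΣQC/ΣQ = (49.30·2.800 + 9.800·37.50) / 59.10 = 505.5/59.10 = 8.554 mg/L; combined flow 59.10 m³/s.
Travel time t = 36.5·1000 / 0.73 = 50000 s = 13.89 h.
Half-life 0.795 d → k = ln 2 / 0.795 = 0.8719 d⁻¹.
First-order decay: C = 8.554·exp(−k·t) = 8.554·0.6038 = 5.165 mg/L.
At the second outfall, C = (59.10·5.165 + 6.680·54.90) / (59.10 + 6.680) = 10.22 mg/L.

10.2 mg/L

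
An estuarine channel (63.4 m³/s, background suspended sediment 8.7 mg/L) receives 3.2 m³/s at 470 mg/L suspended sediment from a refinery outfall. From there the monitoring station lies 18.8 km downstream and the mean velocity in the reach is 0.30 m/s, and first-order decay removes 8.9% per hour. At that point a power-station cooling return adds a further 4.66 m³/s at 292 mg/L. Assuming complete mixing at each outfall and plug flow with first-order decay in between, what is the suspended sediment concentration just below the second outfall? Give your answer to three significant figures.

Flow-weighted average: C = (63.40·8.700 + 3.200·470.0) / 66.60 = 2056/66.60 = 30.86 mg/L; combined flow 66.60 m³/s.
Travel time t = 18.8·1000 / 0.30 = 62670 s = 17.41 h.
8.9%/h lost → k = −ln(1 − 0.089) = 0.09321 h⁻¹.
First-order decay: C = 30.86·exp(−k·t) = 30.86·0.1974 = 6.092 mg/L.
Second outfall: C = (66.60·6.092 + 4.660·292.0)/71.26 = 24.79 mg/L.

24.8 mg/L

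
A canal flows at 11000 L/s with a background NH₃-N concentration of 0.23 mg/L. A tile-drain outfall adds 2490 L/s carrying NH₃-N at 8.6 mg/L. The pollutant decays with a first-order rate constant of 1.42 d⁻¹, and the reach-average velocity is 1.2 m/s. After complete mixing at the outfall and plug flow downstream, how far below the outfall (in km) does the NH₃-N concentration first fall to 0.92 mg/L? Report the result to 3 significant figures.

48.0 km

Conservation of mass: C = (11000·0.2300 + 2490·8.600) / 13490 = 23940/13490 = 1.775 mg/L.
Set 1.775·exp(−k·t) = 0.92 → t = ln(1.775/0.92)/k = 39980 s = 11.11 h.
Distance = v·t = 1.2·39980 = 47980 m = 47.98 km.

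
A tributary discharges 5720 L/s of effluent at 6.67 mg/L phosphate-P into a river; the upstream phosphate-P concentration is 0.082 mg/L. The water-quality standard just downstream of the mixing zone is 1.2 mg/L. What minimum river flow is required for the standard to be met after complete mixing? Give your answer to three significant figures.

Set C_mix = 1.2: (Q·0.08200 + 5720·6.670) / (Q + 5720) = 1.2
→ Q = 5720·(6.670 − 1.2)/(1.2 − 0.08200) = 27990 L/s.

28000 L/s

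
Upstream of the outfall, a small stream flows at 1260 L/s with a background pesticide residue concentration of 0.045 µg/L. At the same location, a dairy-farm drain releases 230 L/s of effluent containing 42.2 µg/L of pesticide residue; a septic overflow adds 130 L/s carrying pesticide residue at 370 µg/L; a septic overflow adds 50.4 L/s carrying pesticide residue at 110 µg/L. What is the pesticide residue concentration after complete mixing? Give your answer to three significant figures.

38.0 µg/L

Mixed concentration C = ΣQC/ΣQ = (1260·0.04500 + 230.0·42.20 + 130.0·370.0 + 50.40·110.0) / 1670 = 63410/1670 = 37.96 µg/L.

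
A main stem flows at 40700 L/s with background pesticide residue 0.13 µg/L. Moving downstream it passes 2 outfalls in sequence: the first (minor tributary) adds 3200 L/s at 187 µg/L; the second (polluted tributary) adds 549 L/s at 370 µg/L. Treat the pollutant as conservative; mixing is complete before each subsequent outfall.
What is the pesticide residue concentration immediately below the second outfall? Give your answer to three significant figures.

After outfall 1: Q = 40700 + 3200 = 43900 L/s; C = (40700·0.1300 + 3200·187.0)/43900 = 13.75 µg/L.
After outfall 2: Q = 43900 + 549.0 = 44450 L/s; C = (43900·13.75 + 549.0·370.0)/44450 = 18.15 µg/L.

18.2 µg/L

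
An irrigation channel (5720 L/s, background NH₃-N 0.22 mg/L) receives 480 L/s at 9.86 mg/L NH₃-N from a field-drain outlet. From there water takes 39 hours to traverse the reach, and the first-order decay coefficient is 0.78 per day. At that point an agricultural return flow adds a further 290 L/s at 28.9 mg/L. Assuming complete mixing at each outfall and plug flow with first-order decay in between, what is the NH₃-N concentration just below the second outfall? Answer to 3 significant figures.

1.55 mg/L

Mixed concentration C = ΣQC/ΣQ = (5720·0.2200 + 480.0·9.860) / 6200 = 5991/6200 = 0.9663 mg/L; combined flow 6200 L/s.
First-order decay: C = 0.9663·exp(−k·t) = 0.9663·0.2815 = 0.2721 mg/L.
Second outfall: C = (6200·0.2721 + 290.0·28.90)/6490 = 1.551 mg/L.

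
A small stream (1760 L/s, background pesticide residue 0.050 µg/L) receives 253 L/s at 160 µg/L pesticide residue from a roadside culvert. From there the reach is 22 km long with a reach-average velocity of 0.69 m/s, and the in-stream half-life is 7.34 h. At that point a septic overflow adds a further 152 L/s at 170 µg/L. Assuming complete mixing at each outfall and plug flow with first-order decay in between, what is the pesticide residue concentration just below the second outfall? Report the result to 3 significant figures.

20.1 µg/L

Conservation of mass: C = (1760·0.05000 + 253.0·160.0) / 2013 = 40570/2013 = 20.15 µg/L; combined flow 2013 L/s.
Travel time t = 22·1000 / 0.69 = 31880 s = 8.857 h.
Half-life 7.34 h → k = ln 2 / 7.34 = 0.09443 h⁻¹ = 2.266 d⁻¹.
After decay, C = 20.15 × e^(−kt) = 20.15 × 0.4333 = 8.732 µg/L.
At the second outfall, C = (2013·8.732 + 152.0·170.0) / (2013 + 152.0) = 20.05 µg/L.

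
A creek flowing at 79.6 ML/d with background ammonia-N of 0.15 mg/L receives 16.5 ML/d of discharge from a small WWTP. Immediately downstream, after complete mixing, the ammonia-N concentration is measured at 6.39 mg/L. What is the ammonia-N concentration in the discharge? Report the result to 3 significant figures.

36.5 mg/L

Mass balance: 79.60·0.1500 + 16.50·Cₑ = 96.10·6.390
→ Cₑ = (96.10·6.390 − 79.60·0.1500) / 16.50 = 36.49 mg/L.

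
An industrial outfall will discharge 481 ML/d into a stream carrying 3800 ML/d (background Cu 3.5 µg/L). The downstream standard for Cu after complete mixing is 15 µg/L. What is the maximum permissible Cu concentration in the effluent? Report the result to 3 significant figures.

At the limit, (Qr·Cr + Qe·Cₑ)/(Qr + Qe) = 15:
Cₑ = (4281·15 − 3800·3.500) / 481.0 = 105.9 µg/L.

106 µg/L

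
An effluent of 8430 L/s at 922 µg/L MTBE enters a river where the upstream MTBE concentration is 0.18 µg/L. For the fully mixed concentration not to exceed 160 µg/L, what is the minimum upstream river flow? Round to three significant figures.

Set C_mix = 160: (Q·0.1800 + 8430·922.0) / (Q + 8430) = 160
→ Q = 8430·(922.0 − 160)/(160 − 0.1800) = 40190 L/s.

40200 L/s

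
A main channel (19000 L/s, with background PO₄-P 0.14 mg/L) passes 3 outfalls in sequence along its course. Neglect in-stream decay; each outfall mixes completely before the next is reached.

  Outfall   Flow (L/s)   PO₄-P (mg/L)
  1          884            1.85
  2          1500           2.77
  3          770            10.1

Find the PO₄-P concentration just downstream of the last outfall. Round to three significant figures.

0.732 mg/L

After outfall 1: Q = 19000 + 884.0 = 19880 L/s; C = (19000·0.1400 + 884.0·1.850)/19880 = 0.2160 mg/L.
After outfall 2: Q = 19880 + 1500 = 21380 L/s; C = (19880·0.2160 + 1500·2.770)/21380 = 0.3952 mg/L.
After outfall 3: Q = 21380 + 770.0 = 22150 L/s; C = (21380·0.3952 + 770.0·10.10)/22150 = 0.7325 mg/L.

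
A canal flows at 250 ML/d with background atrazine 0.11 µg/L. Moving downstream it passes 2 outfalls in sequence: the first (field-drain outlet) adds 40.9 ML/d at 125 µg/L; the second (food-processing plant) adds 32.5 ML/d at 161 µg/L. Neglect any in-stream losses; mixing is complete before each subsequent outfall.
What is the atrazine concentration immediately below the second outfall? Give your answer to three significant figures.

After outfall 1: Q = 250.0 + 40.90 = 290.9 ML/d; C = (250.0·0.1100 + 40.90·125.0)/290.9 = 17.67 µg/L.
After outfall 2: Q = 290.9 + 32.50 = 323.4 ML/d; C = (290.9·17.67 + 32.50·161.0)/323.4 = 32.07 µg/L.

32.1 µg/L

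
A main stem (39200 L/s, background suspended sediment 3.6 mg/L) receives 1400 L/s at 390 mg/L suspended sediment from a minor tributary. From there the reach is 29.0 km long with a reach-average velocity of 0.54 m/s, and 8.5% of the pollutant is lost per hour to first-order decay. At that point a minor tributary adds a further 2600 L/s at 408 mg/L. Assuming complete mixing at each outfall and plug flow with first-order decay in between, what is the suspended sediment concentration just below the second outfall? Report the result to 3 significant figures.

28.8 mg/L

Conservation of mass: C = (39200·3.600 + 1400·390.0) / 40600 = 687100/40600 = 16.92 mg/L; combined flow 40600 L/s.
Travel time t = 29.0·1000 / 0.54 = 53700 s = 14.92 h.
8.5%/h lost → k = −ln(1 − 0.085) = 0.08883 h⁻¹.
Applying C = C₀e^(−kt): 16.92 × 0.2658 = 4.498 mg/L.
At the second outfall, C = (40600·4.498 + 2600·408.0) / (40600 + 2600) = 28.78 mg/L.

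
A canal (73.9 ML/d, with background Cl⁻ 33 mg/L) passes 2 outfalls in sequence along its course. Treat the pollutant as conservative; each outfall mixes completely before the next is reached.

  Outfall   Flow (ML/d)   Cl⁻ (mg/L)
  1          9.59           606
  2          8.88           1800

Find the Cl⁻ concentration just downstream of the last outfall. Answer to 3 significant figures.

Below outfall 1: Q → 83.49 ML/d, C = (73.90·33.00 + 9.590·606.0)/83.49 = 98.82 mg/L.
Below outfall 2: Q → 92.37 ML/d, C = (83.49·98.82 + 8.880·1800)/92.37 = 262.4 mg/L.

262 mg/L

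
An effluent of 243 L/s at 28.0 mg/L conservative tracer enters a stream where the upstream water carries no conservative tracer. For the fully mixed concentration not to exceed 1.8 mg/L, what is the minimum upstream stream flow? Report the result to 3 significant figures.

3540 L/s

Set C_mix = 1.8: (Q·0 + 243.0·28.00) / (Q + 243.0) = 1.8
→ Q = 243.0·(28.00 − 1.8)/(1.8 − 0) = 3537 L/s.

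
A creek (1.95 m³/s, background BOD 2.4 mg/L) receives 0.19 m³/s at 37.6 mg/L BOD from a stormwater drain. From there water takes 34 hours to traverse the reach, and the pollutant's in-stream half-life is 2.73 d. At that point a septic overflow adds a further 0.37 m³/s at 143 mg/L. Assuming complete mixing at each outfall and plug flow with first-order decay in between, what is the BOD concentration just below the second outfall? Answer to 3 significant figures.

Mixed concentration C = ΣQC/ΣQ = (1.950·2.400 + 0.1900·37.60) / 2.140 = 11.82/2.140 = 5.525 mg/L; combined flow 2.140 m³/s.
Half-life 2.73 d → k = ln 2 / 2.73 = 0.2539 d⁻¹.
Applying C = C₀e^(−kt): 5.525 × 0.6979 = 3.856 mg/L.
Second outfall: C = (2.140·3.856 + 0.3700·143.0)/2.510 = 24.37 mg/L.

24.4 mg/L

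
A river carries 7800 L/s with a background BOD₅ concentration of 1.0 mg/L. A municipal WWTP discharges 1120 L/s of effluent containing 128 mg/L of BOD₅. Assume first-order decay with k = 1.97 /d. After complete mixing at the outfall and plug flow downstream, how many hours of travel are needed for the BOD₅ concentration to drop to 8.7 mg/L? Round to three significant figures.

8.12 h

Mass balance: C = (7800·1.000 + 1120·128.0) / 8920 = 151200/8920 = 16.95 mg/L.
16.95·exp(−k·t) = 8.7 → t = ln(16.95/8.7)/k = 29240 s = 8.122 h.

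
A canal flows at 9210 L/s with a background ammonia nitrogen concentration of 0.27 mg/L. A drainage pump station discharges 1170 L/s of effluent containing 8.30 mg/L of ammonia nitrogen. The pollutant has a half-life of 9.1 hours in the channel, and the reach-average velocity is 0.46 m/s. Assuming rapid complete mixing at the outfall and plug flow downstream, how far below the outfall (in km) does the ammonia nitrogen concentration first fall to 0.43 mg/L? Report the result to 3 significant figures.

21.9 km

After mixing, C = (9210·0.2700 + 1170·8.300) / 10380 = 12200/10380 = 1.175 mg/L.
Half-life 9.1 h → k = ln 2 / 9.1 = 0.07617 h⁻¹ = 1.828 d⁻¹.
Set 1.175·exp(−k·t) = 0.43 → t = ln(1.175/0.43)/k = 47510 s = 13.20 h.
Distance = v·t = 0.46·47510 = 21860 m = 21.86 km.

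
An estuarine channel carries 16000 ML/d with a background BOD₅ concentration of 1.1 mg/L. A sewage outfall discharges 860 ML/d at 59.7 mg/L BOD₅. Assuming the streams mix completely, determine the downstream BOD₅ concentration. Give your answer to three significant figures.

Conservation of mass: C = (16000·1.100 + 860.0·59.70) / 16860 = 68940/16860 = 4.089 mg/L.

4.09 mg/L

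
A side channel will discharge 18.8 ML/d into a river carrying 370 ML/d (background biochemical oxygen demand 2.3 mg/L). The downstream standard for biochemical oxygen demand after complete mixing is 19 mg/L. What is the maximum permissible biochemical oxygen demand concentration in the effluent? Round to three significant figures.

348 mg/L

At the limit, (Qr·Cr + Qe·Cₑ)/(Qr + Qe) = 19:
Cₑ = (388.8·19 − 370.0·2.300) / 18.80 = 347.7 mg/L.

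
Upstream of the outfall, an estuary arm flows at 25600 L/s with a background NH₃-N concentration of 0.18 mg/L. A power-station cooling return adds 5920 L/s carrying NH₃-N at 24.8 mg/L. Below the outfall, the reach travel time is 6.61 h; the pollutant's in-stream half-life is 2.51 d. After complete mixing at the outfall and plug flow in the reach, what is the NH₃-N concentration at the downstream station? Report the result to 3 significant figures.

4.45 mg/L

Mass balance: C = (25600·0.1800 + 5920·24.80) / 31520 = 151400/31520 = 4.804 mg/L.
Half-life 2.51 d → k = ln 2 / 2.51 = 0.2762 d⁻¹.
First-order decay: C = 4.804·exp(−k·t) = 4.804·0.9268 = 4.452 mg/L.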